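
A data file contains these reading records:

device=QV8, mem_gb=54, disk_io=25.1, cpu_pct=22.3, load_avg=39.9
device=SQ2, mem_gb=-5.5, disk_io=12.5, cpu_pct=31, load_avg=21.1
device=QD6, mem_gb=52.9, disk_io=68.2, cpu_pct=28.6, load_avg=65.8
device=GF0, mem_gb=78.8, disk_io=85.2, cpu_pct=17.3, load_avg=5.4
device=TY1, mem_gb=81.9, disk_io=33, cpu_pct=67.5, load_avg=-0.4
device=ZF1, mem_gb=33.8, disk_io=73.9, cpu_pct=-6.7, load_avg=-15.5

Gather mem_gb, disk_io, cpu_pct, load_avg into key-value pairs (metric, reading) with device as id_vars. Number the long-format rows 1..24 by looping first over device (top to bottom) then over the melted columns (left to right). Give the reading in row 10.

68.2

24 rows total (6 × 4). Row 10: index ⌊(10-1)/4⌋ = 2 into device → QD6; (10-1) mod 4 = 1 into the melted columns → disk_io.
So row 10 is (QD6, disk_io, 68.2); reading = 68.2.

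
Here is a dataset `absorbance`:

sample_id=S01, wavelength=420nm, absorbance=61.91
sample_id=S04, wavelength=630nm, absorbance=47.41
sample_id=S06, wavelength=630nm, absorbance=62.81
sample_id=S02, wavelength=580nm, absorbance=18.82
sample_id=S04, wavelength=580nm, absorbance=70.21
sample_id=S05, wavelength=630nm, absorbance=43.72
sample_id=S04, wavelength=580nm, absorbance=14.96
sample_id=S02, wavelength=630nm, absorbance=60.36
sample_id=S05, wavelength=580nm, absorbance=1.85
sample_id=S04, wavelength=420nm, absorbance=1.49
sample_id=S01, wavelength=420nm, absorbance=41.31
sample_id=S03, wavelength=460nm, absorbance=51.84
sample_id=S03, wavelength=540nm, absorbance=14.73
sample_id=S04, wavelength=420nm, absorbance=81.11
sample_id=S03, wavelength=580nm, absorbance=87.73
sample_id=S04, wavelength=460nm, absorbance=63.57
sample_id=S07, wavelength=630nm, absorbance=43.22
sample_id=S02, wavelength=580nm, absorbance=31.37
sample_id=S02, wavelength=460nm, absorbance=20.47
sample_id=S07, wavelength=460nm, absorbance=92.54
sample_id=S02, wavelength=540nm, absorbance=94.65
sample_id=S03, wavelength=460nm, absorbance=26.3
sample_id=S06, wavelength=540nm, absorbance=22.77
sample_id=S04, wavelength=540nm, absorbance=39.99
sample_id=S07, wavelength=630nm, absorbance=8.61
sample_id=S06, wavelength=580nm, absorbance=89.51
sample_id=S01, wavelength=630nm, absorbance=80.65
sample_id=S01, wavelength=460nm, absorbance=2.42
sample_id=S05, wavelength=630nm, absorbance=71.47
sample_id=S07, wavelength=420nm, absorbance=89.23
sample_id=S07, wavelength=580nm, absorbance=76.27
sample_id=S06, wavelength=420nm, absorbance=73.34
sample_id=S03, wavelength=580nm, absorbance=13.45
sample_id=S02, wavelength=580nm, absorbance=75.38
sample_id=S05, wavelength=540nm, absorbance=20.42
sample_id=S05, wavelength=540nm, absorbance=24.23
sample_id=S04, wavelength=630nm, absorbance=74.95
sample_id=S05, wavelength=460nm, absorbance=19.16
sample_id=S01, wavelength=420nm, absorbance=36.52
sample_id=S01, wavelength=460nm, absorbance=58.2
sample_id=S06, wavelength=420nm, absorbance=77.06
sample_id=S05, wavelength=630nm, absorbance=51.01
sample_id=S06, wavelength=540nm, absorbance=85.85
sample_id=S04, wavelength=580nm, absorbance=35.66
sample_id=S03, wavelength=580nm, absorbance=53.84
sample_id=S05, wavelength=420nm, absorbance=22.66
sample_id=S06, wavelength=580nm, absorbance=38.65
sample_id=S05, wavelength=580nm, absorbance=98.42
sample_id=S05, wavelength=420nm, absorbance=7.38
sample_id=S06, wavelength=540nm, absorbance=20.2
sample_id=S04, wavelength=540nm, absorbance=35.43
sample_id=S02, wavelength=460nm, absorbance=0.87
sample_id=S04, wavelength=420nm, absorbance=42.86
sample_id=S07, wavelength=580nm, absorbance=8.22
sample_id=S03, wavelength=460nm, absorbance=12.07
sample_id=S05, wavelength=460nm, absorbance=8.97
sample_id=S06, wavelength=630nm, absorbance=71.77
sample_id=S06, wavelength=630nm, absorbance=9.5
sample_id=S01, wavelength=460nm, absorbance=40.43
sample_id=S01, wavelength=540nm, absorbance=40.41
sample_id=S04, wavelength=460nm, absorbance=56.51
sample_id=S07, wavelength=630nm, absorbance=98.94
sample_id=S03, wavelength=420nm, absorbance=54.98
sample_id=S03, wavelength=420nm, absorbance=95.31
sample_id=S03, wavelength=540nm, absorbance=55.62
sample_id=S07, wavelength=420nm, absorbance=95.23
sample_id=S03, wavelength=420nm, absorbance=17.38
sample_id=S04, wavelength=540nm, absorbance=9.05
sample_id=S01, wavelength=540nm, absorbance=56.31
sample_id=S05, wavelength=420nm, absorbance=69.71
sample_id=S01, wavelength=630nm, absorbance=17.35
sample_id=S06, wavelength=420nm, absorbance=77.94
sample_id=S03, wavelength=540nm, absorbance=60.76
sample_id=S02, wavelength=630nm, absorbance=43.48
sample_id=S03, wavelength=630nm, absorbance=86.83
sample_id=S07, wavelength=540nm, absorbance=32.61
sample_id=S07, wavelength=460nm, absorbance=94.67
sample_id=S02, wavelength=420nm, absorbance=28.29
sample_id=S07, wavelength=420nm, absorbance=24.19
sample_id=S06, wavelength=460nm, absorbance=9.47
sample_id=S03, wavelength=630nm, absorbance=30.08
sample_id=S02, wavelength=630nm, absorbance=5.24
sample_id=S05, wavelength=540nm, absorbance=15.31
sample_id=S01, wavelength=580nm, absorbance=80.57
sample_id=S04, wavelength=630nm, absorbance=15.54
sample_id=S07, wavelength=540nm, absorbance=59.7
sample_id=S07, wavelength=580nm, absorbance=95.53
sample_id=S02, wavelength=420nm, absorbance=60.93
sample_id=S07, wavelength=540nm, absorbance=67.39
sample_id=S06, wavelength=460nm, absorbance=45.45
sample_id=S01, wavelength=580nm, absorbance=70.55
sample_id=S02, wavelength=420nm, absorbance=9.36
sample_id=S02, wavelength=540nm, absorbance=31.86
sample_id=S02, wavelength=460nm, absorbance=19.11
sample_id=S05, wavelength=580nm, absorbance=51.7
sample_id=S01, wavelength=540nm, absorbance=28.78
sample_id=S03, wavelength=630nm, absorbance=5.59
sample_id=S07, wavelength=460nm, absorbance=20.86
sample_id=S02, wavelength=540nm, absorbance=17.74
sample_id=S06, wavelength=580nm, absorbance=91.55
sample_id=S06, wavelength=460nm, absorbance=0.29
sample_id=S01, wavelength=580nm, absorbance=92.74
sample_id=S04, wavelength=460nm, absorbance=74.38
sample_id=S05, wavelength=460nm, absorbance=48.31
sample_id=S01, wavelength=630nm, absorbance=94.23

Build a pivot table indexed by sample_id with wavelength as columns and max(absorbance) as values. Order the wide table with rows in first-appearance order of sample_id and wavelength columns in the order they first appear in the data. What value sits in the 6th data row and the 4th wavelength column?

With rows in first-appearance order of sample_id, row 6 is sample_id=S03. wavelength columns in first-appearance order: 420nm, 630nm, 580nm, 460nm, 540nm; column 4 is 460nm.
Long rows with sample_id=S03, wavelength=460nm: max(51.84, 26.3, 12.07) = 51.84.

51.84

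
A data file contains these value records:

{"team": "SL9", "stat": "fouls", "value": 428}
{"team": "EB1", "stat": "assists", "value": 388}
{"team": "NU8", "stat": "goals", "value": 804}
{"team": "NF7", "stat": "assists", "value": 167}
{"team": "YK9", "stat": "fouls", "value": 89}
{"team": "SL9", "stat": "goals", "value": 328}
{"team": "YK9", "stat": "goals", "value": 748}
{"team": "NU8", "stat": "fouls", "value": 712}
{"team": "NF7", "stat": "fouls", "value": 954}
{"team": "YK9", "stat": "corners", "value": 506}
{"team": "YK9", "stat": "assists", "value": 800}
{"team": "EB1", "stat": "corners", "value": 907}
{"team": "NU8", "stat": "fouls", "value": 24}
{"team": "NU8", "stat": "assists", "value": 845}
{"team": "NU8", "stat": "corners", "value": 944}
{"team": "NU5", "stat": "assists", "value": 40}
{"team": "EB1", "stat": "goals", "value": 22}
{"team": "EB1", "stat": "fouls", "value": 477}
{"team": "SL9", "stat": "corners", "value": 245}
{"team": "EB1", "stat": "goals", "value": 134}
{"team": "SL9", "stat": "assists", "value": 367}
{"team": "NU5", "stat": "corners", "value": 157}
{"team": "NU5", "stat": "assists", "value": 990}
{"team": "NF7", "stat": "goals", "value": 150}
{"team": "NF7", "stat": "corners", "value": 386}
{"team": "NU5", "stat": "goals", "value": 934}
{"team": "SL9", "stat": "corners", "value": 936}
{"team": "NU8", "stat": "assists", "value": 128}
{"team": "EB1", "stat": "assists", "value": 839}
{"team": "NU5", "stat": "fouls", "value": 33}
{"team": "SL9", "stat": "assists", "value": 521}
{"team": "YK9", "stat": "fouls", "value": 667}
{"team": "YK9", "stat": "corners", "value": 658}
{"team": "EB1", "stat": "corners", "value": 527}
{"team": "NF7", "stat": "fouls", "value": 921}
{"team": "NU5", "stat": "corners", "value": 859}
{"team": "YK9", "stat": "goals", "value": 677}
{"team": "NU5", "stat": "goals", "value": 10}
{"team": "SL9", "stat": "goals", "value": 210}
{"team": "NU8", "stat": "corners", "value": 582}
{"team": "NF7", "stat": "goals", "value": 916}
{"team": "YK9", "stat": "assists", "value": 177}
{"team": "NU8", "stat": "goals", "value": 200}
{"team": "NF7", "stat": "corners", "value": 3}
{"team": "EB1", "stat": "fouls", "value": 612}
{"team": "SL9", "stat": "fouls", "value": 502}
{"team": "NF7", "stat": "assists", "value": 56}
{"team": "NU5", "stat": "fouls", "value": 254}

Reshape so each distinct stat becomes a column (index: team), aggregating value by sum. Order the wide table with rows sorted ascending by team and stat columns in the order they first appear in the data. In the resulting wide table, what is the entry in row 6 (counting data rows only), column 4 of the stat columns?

With rows sorted ascending by team, row 6 is team=YK9. stat columns in first-appearance order: fouls, assists, goals, corners; column 4 is corners.
Long rows with team=YK9, stat=corners: 506 + 658 = 1164.

1164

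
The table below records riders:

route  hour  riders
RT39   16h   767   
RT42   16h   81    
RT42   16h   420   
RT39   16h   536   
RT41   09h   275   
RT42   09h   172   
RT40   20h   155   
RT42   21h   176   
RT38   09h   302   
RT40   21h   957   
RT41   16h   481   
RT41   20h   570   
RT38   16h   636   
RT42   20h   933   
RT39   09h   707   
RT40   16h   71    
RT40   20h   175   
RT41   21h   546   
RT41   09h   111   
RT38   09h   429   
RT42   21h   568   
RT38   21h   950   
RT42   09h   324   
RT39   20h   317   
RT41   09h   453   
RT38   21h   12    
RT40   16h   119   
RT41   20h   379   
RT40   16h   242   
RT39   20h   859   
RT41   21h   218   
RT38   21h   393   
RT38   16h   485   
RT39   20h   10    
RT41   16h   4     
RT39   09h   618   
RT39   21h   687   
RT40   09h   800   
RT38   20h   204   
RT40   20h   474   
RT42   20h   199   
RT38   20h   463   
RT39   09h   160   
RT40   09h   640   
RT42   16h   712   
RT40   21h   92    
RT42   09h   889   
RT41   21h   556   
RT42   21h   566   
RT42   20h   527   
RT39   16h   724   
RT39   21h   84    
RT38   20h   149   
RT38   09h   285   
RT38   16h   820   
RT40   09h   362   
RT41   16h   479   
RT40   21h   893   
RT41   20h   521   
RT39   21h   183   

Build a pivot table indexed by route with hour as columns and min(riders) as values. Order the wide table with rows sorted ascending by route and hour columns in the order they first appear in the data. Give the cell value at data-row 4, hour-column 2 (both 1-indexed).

111

With rows sorted ascending by route, row 4 is route=RT41. hour columns in first-appearance order: 16h, 09h, 20h, 21h; column 2 is 09h.
Long rows with route=RT41, hour=09h: min(275, 111, 453) = 111.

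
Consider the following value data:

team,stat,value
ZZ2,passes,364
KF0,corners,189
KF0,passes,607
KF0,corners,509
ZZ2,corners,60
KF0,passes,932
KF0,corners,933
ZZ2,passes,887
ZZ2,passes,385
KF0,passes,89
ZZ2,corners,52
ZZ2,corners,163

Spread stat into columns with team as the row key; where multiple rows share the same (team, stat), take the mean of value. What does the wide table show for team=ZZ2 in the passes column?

Rows with team=ZZ2 and stat=passes: value values are 364, 887, 385.
(364 + 887 + 385) / 3 = 545.33.

545.33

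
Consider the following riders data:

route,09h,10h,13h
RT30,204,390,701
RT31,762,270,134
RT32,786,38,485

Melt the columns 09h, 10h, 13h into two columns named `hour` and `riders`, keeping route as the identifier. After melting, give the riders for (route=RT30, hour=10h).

390

Unpivoting turns each (route, wide-column) pair into one long row.
The wide cell at row RT30, column 10h holds 390, so the long row (RT30, 10h) has riders=390.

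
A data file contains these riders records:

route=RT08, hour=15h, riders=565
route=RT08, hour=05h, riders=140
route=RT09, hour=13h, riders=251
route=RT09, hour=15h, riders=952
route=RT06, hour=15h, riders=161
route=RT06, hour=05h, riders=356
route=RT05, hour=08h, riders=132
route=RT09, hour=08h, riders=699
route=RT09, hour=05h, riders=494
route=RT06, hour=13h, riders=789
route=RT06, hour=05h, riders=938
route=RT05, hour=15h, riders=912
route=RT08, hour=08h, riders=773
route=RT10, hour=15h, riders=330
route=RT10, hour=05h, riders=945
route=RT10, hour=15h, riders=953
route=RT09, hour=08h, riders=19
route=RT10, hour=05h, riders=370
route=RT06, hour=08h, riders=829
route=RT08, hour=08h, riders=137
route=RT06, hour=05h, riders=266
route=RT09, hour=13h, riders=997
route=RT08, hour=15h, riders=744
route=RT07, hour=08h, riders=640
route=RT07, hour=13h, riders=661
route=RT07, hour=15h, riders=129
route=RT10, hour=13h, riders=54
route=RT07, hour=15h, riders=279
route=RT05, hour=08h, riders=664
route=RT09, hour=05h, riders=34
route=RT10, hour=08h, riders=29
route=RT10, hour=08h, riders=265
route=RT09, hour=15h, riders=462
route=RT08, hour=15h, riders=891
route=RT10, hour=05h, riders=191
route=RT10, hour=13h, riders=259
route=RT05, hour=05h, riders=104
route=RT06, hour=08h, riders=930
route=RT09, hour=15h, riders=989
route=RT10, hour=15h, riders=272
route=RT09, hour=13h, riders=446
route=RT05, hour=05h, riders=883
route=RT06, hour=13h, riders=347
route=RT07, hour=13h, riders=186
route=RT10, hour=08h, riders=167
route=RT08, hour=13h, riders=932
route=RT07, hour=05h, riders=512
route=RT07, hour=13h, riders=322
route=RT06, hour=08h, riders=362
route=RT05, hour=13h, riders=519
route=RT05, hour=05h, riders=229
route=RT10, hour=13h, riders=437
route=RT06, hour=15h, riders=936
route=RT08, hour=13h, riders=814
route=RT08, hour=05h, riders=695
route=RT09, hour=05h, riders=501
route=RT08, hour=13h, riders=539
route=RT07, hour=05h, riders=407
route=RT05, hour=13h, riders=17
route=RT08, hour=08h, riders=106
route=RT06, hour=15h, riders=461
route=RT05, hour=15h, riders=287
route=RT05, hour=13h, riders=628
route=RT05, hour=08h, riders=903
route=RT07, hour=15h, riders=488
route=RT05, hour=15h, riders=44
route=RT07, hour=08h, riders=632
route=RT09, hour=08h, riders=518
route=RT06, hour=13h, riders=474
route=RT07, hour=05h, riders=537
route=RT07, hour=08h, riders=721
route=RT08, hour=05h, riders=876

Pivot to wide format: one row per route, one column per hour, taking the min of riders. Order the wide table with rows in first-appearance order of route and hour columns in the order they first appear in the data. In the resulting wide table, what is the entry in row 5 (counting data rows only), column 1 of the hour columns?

272

With rows in first-appearance order of route, row 5 is route=RT10. hour columns in first-appearance order: 15h, 05h, 13h, 08h; column 1 is 15h.
Long rows with route=RT10, hour=15h: min(330, 953, 272) = 272.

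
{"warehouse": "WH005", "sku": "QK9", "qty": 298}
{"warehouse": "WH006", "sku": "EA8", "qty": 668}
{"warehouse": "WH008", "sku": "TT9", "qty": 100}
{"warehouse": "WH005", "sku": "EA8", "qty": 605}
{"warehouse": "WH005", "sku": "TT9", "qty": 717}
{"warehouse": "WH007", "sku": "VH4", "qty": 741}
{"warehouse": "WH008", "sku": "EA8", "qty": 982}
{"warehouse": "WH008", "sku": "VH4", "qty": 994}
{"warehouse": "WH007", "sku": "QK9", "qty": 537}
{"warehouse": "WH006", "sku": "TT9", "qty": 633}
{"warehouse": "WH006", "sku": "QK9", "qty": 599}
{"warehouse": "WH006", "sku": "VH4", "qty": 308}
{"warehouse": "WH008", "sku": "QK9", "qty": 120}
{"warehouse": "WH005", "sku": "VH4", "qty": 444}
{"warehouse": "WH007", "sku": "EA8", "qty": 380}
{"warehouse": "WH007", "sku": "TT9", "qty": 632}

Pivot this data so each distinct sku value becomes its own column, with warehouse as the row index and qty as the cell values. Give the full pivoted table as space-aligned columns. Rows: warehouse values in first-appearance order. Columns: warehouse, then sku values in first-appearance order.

Columns: warehouse plus the 4 distinct sku values (QK9, EA8, TT9, VH4).
For example, row WH005 column QK9 takes qty=298 from the long row (WH005, QK9).

warehouse  QK9  EA8  TT9  VH4
WH005      298  605  717  444
WH006      599  668  633  308
WH008      120  982  100  994
WH007      537  380  632  741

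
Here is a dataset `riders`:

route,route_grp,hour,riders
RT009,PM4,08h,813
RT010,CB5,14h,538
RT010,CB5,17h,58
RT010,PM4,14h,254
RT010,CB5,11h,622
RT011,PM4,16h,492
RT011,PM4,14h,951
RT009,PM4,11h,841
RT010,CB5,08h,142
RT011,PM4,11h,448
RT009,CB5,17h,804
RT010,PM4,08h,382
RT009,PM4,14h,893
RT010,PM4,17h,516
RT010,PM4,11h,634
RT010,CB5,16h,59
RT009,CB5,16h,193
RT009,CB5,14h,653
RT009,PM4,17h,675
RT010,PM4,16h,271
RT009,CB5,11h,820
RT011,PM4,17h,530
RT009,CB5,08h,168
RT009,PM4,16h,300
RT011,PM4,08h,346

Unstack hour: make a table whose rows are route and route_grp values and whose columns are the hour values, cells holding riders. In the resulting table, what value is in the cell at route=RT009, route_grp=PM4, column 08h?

Wide layout: rows indexed by route and route_grp, columns are the 5 distinct hour values (08h, 14h, 17h, 11h, 16h).
Cell (route=RT009, route_grp=PM4, hour=08h) draws from the long row where route=RT009, route_grp=PM4 and hour=08h, which has riders=813.

813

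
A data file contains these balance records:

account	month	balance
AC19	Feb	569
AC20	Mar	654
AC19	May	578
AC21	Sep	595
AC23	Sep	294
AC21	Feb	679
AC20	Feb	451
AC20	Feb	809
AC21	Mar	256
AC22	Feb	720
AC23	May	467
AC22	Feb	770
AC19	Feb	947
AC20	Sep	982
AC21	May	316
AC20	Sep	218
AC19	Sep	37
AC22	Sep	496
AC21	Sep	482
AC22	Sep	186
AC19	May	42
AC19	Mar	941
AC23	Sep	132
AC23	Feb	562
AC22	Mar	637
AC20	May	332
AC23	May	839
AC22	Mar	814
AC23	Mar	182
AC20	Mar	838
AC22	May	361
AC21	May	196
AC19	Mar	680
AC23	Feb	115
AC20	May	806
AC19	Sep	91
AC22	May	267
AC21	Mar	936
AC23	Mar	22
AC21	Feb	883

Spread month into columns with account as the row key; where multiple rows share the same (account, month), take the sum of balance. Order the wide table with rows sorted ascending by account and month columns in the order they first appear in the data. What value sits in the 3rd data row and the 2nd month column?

1192

With rows sorted ascending by account, row 3 is account=AC21. month columns in first-appearance order: Feb, Mar, May, Sep; column 2 is Mar.
Long rows with account=AC21, month=Mar: 256 + 936 = 1192.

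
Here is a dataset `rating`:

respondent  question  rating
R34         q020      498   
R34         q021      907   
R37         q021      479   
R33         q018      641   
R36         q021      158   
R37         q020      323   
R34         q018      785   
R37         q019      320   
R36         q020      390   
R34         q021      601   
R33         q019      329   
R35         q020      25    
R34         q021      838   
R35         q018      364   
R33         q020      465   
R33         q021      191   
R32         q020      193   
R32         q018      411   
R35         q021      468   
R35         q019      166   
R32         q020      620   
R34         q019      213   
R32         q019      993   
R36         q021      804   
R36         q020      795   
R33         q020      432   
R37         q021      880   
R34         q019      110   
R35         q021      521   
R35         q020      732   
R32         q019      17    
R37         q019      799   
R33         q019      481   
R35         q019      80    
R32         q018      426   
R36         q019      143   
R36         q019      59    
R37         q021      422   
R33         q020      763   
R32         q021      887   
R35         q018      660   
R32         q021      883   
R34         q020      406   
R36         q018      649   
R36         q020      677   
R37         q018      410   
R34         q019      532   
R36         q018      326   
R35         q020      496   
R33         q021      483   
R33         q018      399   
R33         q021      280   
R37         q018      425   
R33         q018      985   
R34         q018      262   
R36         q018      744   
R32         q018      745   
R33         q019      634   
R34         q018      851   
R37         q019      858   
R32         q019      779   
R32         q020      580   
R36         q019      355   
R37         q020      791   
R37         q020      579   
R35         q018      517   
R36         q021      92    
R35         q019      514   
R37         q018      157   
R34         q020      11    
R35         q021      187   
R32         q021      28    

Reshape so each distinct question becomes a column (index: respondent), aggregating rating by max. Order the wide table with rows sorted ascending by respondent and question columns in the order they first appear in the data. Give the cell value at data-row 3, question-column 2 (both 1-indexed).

907

With rows sorted ascending by respondent, row 3 is respondent=R34. question columns in first-appearance order: q020, q021, q018, q019; column 2 is q021.
Long rows with respondent=R34, question=q021: max(907, 601, 838) = 907.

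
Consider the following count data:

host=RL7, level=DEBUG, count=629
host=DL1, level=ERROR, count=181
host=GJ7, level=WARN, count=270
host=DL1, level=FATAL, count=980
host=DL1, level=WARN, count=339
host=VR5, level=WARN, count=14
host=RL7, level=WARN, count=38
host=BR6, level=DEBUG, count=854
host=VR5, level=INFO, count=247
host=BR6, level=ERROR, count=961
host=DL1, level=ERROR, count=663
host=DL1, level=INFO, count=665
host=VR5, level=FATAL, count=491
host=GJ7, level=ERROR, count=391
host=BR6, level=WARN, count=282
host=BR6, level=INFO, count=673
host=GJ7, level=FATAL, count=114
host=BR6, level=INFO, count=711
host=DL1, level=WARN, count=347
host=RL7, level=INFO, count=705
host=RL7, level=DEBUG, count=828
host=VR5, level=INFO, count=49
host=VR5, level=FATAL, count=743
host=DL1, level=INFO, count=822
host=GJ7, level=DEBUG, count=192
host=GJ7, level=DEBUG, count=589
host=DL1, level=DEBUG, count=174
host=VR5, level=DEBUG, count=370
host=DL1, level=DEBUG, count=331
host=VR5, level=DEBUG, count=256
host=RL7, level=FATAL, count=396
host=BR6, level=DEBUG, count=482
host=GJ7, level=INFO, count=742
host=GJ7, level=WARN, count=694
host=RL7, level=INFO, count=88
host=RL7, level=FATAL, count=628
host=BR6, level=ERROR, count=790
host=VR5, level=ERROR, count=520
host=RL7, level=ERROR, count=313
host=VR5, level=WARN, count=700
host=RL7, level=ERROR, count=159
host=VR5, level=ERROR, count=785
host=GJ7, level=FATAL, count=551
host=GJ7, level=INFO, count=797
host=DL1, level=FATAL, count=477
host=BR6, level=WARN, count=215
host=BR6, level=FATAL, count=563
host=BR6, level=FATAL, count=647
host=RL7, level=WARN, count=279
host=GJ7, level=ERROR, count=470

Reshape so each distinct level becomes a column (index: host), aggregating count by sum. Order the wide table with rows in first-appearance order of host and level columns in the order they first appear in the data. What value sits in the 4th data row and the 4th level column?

1234

With rows in first-appearance order of host, row 4 is host=VR5. level columns in first-appearance order: DEBUG, ERROR, WARN, FATAL, INFO; column 4 is FATAL.
Long rows with host=VR5, level=FATAL: 491 + 743 = 1234.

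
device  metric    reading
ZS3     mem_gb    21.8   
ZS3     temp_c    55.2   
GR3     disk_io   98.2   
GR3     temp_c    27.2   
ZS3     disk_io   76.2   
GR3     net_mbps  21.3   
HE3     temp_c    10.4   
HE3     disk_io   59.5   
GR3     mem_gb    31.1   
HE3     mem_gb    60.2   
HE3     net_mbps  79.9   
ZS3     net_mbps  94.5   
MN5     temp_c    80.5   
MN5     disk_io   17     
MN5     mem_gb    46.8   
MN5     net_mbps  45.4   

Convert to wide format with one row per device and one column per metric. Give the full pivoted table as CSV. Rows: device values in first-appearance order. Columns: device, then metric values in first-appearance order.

Columns: device plus the 4 distinct metric values (mem_gb, temp_c, disk_io, net_mbps).
For example, row ZS3 column mem_gb takes reading=21.8 from the long row (ZS3, mem_gb).

device,mem_gb,temp_c,disk_io,net_mbps
ZS3,21.8,55.2,76.2,94.5
GR3,31.1,27.2,98.2,21.3
HE3,60.2,10.4,59.5,79.9
MN5,46.8,80.5,17,45.4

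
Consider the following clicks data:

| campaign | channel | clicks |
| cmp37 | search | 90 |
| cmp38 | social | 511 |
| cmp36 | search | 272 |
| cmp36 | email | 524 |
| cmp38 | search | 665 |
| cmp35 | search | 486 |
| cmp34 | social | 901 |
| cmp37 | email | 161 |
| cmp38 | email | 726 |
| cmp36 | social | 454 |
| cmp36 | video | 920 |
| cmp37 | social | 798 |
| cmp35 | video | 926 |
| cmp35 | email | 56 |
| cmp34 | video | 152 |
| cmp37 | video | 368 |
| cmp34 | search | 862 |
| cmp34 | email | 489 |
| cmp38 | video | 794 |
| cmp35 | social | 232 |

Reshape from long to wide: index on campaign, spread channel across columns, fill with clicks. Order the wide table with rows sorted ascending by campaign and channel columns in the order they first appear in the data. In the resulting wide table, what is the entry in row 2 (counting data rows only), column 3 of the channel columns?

56

With rows sorted ascending by campaign, row 2 is campaign=cmp35. channel columns in first-appearance order: search, social, email, video; column 3 is email.
Long rows with campaign=cmp35, channel=email: clicks = 56.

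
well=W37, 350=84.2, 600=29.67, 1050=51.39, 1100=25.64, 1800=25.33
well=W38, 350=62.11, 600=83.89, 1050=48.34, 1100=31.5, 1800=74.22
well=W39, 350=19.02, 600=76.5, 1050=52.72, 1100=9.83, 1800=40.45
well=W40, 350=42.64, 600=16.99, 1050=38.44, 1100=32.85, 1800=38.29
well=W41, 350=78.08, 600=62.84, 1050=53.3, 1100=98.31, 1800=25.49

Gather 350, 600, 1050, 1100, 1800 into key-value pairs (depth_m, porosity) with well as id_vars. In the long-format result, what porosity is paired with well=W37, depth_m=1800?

25.33

Unpivoting turns each (well, wide-column) pair into one long row.
The wide cell at row W37, column 1800 holds 25.33, so the long row (W37, 1800) has porosity=25.33.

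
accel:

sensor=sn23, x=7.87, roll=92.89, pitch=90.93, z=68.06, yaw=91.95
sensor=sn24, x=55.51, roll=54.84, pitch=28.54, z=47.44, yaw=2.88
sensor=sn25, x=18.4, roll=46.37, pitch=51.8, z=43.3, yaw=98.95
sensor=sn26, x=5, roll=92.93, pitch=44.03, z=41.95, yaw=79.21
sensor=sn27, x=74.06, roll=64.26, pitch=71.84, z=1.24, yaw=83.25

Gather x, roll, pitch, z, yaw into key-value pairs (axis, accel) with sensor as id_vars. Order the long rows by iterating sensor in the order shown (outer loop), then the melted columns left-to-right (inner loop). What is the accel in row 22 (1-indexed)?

25 rows total (5 × 5). Row 22: index ⌊(22-1)/5⌋ = 4 into sensor → sn27; (22-1) mod 5 = 1 into the melted columns → roll.
So row 22 is (sn27, roll, 64.26); accel = 64.26.

64.26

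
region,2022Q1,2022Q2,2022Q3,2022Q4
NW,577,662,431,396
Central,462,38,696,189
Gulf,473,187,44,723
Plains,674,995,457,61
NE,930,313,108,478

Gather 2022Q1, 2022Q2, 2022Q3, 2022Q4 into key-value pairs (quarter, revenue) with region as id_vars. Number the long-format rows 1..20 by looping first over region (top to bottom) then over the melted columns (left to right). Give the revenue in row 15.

20 rows total (5 × 4). Row 15: index ⌊(15-1)/4⌋ = 3 into region → Plains; (15-1) mod 4 = 2 into the melted columns → 2022Q3.
So row 15 is (Plains, 2022Q3, 457); revenue = 457.

457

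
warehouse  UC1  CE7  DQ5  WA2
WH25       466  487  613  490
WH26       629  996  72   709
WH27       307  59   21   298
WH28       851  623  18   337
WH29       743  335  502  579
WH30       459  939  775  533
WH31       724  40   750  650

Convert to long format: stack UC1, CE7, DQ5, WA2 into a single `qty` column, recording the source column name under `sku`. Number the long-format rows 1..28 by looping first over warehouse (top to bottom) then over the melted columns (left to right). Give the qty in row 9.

307

28 rows total (7 × 4). Row 9: index ⌊(9-1)/4⌋ = 2 into warehouse → WH27; (9-1) mod 4 = 0 into the melted columns → UC1.
So row 9 is (WH27, UC1, 307); qty = 307.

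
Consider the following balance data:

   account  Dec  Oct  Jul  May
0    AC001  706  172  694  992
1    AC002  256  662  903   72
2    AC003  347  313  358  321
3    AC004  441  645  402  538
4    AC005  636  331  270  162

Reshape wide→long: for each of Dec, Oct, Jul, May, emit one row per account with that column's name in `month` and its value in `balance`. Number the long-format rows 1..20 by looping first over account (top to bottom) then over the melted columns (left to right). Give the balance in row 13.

441

20 rows total (5 × 4). Row 13: index ⌊(13-1)/4⌋ = 3 into account → AC004; (13-1) mod 4 = 0 into the melted columns → Dec.
So row 13 is (AC004, Dec, 441); balance = 441.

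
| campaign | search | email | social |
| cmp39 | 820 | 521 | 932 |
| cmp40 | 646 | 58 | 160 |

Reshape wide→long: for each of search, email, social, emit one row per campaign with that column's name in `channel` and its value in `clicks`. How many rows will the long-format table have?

2 campaign values × 3 melted columns = 6 rows.

6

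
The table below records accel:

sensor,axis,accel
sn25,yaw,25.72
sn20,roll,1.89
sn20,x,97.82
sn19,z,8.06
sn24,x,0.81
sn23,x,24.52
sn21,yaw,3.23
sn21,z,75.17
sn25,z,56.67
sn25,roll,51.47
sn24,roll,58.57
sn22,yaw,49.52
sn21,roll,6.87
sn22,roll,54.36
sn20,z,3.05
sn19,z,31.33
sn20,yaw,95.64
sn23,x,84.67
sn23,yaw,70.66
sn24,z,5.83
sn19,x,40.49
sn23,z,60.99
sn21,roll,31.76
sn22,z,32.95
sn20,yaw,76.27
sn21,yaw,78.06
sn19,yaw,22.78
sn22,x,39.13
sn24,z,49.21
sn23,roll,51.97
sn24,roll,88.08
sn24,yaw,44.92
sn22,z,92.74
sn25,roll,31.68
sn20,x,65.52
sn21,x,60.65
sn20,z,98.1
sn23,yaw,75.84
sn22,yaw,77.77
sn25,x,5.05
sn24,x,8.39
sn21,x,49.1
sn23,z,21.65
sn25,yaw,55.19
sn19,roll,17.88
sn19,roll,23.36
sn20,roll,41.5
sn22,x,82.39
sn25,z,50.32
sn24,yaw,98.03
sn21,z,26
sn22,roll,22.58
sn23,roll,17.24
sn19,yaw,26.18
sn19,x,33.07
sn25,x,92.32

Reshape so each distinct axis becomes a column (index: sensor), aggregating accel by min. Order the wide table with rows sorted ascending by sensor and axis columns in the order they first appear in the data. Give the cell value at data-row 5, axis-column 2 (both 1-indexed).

17.24

With rows sorted ascending by sensor, row 5 is sensor=sn23. axis columns in first-appearance order: yaw, roll, x, z; column 2 is roll.
Long rows with sensor=sn23, axis=roll: min(51.97, 17.24) = 17.24.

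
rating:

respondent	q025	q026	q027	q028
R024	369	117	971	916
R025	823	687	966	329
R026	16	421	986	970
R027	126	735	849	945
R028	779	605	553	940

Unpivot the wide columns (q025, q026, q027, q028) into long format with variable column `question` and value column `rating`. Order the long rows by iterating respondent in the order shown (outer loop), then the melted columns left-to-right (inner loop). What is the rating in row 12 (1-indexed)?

20 rows total (5 × 4). Row 12: index ⌊(12-1)/4⌋ = 2 into respondent → R026; (12-1) mod 4 = 3 into the melted columns → q028.
So row 12 is (R026, q028, 970); rating = 970.

970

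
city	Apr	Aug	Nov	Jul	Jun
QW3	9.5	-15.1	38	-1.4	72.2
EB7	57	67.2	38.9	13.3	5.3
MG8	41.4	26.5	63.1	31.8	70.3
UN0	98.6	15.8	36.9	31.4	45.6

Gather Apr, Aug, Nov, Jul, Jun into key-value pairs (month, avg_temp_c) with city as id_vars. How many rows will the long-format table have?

20

4 city values × 5 melted columns = 20 rows.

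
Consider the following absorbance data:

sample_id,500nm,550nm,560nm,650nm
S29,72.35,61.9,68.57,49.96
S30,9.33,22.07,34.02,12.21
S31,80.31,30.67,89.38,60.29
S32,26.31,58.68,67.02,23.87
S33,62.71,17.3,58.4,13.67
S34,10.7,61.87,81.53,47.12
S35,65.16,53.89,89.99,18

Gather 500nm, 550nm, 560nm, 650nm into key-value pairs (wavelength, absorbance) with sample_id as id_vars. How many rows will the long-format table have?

7 sample_id values × 4 melted columns = 28 rows.

28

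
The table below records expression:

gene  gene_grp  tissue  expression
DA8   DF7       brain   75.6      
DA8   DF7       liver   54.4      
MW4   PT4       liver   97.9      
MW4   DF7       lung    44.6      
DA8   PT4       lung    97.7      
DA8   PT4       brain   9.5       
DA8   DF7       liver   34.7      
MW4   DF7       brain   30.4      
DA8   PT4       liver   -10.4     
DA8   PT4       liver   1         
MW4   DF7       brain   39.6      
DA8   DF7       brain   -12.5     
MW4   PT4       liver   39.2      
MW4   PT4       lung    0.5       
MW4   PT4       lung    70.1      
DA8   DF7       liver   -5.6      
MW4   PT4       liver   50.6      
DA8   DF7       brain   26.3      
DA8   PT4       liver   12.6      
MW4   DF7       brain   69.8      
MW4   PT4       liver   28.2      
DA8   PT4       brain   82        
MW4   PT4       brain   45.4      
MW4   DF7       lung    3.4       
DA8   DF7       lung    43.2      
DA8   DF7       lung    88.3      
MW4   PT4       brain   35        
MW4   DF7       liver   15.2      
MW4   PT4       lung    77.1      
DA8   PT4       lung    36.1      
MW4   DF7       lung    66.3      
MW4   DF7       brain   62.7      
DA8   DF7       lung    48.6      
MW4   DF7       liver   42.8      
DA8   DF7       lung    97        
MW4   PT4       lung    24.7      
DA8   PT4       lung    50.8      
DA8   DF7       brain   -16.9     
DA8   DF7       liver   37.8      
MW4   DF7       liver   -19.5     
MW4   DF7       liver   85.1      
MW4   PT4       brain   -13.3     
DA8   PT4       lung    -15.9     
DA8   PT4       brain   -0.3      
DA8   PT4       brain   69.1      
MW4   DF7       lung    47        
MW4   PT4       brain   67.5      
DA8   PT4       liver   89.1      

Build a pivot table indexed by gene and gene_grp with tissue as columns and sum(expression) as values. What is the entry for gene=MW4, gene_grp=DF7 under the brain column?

Rows with gene=MW4, gene_grp=DF7 and tissue=brain: expression values are 30.4, 39.6, 69.8, 62.7.
30.4 + 39.6 + 69.8 + 62.7 = 202.5.

202.5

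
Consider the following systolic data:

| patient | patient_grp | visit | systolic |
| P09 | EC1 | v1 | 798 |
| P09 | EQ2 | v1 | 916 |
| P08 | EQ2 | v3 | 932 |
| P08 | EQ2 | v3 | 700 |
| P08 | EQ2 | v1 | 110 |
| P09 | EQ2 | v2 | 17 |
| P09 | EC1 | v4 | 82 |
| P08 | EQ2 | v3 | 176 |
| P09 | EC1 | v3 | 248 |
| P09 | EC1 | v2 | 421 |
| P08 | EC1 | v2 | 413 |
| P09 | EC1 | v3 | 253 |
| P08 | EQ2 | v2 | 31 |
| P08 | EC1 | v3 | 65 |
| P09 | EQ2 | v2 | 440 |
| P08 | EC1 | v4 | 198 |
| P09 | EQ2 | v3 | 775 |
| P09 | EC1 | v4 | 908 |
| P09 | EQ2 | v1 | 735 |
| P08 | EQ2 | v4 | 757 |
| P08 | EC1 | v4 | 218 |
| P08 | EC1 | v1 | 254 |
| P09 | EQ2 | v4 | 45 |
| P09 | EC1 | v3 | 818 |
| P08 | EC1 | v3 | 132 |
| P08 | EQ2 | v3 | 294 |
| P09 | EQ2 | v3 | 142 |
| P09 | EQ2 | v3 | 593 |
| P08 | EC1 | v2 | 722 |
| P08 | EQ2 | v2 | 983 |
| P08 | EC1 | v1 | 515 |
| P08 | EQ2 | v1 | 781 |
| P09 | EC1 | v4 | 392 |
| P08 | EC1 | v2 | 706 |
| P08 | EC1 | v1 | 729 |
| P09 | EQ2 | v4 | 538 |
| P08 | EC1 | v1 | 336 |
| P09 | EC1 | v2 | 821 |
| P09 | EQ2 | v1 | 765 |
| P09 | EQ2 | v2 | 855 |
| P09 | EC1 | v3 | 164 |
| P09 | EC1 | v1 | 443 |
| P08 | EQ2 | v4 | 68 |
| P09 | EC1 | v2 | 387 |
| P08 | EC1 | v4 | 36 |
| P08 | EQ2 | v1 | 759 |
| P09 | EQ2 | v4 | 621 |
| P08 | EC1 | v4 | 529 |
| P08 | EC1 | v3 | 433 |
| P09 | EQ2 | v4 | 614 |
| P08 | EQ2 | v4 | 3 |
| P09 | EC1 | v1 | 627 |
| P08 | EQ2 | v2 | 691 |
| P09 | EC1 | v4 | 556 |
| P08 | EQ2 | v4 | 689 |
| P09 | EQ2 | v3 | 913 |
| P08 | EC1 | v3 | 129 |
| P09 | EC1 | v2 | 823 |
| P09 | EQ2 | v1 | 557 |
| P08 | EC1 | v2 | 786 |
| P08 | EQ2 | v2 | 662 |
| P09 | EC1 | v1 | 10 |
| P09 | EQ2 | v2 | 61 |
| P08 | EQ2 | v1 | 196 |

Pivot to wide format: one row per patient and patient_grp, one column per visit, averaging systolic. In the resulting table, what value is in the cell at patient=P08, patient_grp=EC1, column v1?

458.50

Rows with patient=P08, patient_grp=EC1 and visit=v1: systolic values are 254, 515, 729, 336.
(254 + 515 + 729 + 336) / 4 = 458.50.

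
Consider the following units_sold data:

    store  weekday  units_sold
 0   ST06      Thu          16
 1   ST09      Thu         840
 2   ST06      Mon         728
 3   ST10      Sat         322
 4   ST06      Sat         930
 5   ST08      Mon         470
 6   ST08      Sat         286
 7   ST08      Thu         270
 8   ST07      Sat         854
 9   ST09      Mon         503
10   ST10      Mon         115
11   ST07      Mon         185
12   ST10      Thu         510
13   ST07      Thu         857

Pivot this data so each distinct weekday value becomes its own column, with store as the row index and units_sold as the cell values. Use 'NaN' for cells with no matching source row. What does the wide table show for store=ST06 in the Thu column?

16

The long row with store=ST06, weekday=Thu has units_sold=16.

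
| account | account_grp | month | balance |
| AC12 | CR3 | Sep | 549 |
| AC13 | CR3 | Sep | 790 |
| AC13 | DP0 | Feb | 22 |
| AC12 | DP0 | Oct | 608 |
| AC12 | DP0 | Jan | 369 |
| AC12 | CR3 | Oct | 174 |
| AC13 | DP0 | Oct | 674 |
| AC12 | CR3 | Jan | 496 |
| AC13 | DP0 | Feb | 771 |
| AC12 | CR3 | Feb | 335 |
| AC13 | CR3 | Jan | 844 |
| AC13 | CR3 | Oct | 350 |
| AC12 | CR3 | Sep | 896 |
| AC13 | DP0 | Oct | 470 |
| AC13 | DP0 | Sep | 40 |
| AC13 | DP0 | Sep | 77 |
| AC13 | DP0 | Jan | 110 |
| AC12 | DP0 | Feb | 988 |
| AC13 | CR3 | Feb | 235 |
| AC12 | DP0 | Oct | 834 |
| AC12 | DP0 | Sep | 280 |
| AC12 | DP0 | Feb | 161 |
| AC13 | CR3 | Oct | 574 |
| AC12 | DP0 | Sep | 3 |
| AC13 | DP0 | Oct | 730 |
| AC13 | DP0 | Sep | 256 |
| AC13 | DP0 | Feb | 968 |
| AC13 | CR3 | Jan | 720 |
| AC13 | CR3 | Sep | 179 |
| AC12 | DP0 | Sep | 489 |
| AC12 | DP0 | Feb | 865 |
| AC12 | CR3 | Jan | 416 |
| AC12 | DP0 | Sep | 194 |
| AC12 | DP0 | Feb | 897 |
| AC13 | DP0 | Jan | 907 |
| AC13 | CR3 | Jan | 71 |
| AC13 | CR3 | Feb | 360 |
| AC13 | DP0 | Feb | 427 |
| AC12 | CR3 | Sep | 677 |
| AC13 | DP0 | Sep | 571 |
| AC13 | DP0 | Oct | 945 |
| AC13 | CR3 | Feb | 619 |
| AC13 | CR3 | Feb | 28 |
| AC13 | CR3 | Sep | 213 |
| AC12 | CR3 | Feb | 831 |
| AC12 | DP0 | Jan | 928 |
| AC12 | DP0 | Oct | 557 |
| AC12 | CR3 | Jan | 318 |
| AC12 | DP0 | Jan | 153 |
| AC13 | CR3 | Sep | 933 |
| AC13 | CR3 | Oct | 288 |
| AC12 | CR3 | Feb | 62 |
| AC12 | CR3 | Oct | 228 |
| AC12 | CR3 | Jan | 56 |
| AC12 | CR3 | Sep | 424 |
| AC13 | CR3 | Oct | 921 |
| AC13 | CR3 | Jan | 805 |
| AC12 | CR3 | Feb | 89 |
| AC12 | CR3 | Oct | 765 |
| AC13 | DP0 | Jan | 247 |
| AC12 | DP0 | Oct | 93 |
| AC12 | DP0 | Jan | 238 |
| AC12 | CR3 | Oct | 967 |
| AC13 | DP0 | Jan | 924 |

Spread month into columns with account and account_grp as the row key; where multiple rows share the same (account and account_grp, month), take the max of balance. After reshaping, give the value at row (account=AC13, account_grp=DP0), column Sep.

Rows with account=AC13, account_grp=DP0 and month=Sep: balance values are 40, 77, 256, 571.
max(40, 77, 256, 571) = 571.

571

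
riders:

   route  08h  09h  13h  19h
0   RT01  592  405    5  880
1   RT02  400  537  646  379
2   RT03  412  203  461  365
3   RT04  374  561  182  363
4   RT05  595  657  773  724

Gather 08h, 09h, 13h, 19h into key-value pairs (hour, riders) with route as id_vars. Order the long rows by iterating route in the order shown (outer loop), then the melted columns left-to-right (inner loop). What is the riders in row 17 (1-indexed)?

20 rows total (5 × 4). Row 17: index ⌊(17-1)/4⌋ = 4 into route → RT05; (17-1) mod 4 = 0 into the melted columns → 08h.
So row 17 is (RT05, 08h, 595); riders = 595.

595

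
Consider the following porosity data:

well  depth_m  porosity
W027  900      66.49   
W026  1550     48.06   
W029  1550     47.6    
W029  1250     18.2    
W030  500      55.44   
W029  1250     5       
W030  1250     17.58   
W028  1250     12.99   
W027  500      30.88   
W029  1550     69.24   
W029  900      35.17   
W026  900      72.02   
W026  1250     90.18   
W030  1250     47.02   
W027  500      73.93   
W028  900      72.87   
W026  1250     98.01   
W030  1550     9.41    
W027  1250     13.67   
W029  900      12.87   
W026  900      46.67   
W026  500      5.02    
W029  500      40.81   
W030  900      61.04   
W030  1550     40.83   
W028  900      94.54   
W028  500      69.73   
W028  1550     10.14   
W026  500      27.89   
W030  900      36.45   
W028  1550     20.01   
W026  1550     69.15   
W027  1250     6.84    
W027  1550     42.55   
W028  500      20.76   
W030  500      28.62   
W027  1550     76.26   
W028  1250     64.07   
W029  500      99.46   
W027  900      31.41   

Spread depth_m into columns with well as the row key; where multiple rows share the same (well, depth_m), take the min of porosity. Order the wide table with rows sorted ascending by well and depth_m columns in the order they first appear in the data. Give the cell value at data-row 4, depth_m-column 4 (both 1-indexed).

With rows sorted ascending by well, row 4 is well=W029. depth_m columns in first-appearance order: 900, 1550, 1250, 500; column 4 is 500.
Long rows with well=W029, depth_m=500: min(40.81, 99.46) = 40.81.

40.81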